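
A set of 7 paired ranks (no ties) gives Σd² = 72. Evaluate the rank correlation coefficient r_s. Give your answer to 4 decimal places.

ρ = 1 − 6Σd² / [n(n²−1)] = 1 − 6×72 / (7×48)
  = 1 − 432/336 = 1 − 1.28571 ≈ -0.2857

-0.2857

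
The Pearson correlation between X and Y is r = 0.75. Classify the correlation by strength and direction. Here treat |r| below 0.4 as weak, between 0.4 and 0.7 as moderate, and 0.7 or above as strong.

strong positive

r = 0.75 > 0 so the relationship is positive.
|r| = 0.75, which falls in the strong range.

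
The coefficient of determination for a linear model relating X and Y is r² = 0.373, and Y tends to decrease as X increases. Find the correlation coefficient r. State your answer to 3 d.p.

-0.611

|r| = √0.373 = 0.611
The association is negative, so r = −0.611.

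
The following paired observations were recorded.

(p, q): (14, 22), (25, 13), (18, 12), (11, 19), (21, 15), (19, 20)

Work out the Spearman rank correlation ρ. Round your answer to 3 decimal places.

-0.429

Rank p: 2, 6, 3, 1, 5, 4
Rank q: 6, 2, 1, 4, 3, 5
d = rank(p) − rank(q): -4, 4, 2, -3, 2, -1; Σd² = 50
ρ = 1 − 6Σd² / [n(n²−1)] = 1 − 6×50 / (6×35) = 1 − 300/210 ≈ -0.429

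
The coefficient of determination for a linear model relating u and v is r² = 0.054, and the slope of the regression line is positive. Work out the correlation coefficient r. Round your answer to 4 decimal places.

|r| = √0.054 = 0.2324
The association is positive, so r = 0.2324.

0.2324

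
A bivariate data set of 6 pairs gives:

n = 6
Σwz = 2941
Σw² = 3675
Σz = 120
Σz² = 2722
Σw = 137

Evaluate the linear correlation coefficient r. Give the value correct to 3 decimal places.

r = (nΣwz − ΣwΣz) / √[(nΣw² − (Σw)²)(nΣz² − (Σz)²)]
Numerator: 6×2941 − 137×120 = 1206
Denominator: √[(22050 − 18769)(16332 − 14400)] = √[3281 × 1932] = 2517.7156
r = 1206 / 2517.7156 ≈ 0.479

0.479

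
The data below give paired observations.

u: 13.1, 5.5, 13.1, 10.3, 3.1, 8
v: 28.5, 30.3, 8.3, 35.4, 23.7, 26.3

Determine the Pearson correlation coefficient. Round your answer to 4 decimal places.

n = 6, Σu = 53.1, Σv = 152.5, Σu² = 553.17, Σv² = 4305.77, Σuv = 1297.22
nΣuv − ΣuΣv = 7783.32 − 8097.75 = -314.43
nΣu² − (Σu)² = 3319.02 − 2819.61 = 499.41; nΣv² − (Σv)² = 25834.62 − 23256.25 = 2578.37
r = -314.43 / √(499.41 × 2578.37) = -314.43 / 1134.7527 ≈ -0.2771

-0.2771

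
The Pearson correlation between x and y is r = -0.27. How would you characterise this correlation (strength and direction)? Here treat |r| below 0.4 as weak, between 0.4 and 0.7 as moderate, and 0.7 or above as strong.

weak negative

r = -0.27 < 0 so the relationship is negative.
|r| = 0.27, which falls in the weak range.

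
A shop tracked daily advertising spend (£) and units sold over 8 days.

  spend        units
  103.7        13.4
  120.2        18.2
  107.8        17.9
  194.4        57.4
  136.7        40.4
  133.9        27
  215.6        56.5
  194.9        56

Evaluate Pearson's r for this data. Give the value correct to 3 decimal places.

n = 8, Σx = 1207.2, Σy = 286.8, Σx² = 195699.4, Σy² = 12815.38, Σxy = 48899.18
nΣxy − ΣxΣy = 391193.44 − 346224.96 = 44968.48
nΣx² − (Σx)² = 1565595.2 − 1457331.84 = 108263.36; nΣy² − (Σy)² = 102523.04 − 82254.24 = 20268.8
r = 44968.48 / √(108263.36 × 20268.8) = 44968.48 / 46844.0860 ≈ 0.960

0.960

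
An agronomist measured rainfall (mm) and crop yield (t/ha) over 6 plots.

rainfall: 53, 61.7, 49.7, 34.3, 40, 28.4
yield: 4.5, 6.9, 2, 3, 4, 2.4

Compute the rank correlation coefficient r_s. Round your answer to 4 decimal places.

Rank rainfall: 5, 6, 4, 2, 3, 1
Rank yield: 5, 6, 1, 3, 4, 2
d = rank(rainfall) − rank(yield): 0, 0, 3, -1, -1, -1; Σd² = 12
ρ = 1 − 6Σd² / [n(n²−1)] = 1 − 6×12 / (6×35) = 1 − 72/210 ≈ 0.6571

0.6571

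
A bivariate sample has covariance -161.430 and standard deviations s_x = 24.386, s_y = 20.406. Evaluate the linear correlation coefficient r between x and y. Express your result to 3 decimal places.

r = Cov(x,y) / (s_x · s_y) = -161.430 / (24.386 × 20.406)
  = -161.430 / 497.6207 ≈ -0.324

-0.324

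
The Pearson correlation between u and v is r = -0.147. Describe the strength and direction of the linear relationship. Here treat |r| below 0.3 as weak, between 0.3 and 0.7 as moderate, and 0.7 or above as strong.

r = -0.147 < 0 so the relationship is negative.
|r| = 0.147, which falls in the weak range.

weak negative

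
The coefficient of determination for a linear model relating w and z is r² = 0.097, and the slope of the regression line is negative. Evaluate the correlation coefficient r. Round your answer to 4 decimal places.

|r| = √0.097 = 0.3114
The association is negative, so r = −0.3114.

-0.3114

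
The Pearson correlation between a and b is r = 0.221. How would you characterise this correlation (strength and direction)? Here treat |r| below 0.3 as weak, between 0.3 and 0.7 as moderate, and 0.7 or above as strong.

weak positive

r = 0.221 > 0 so the relationship is positive.
|r| = 0.221, which falls in the weak range.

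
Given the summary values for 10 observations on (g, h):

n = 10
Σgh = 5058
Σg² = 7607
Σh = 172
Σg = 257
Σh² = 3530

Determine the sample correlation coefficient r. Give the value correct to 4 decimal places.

0.8425

r = (nΣgh − ΣgΣh) / √[(nΣg² − (Σg)²)(nΣh² − (Σh)²)]
Numerator: 10×5058 − 257×172 = 6376
Denominator: √[(76070 − 66049)(35300 − 29584)] = √[10021 × 5716] = 7568.3575
r = 6376 / 7568.3575 ≈ 0.8425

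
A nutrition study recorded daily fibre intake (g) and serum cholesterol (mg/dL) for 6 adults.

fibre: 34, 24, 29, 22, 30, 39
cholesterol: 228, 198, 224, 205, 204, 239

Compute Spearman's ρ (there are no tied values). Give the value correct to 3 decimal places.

Rank fibre: 5, 2, 3, 1, 4, 6
Rank cholesterol: 5, 1, 4, 3, 2, 6
d = rank(fibre) − rank(cholesterol): 0, 1, -1, -2, 2, 0; Σd² = 10
ρ = 1 − 6Σd² / [n(n²−1)] = 1 − 6×10 / (6×35) = 1 − 60/210 ≈ 0.714

0.714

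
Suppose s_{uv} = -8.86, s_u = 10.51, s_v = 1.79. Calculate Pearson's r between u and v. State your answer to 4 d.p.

r = Cov(u,v) / (s_u · s_v) = -8.86 / (10.51 × 1.79)
  = -8.86 / 18.8129 ≈ -0.4710

-0.4710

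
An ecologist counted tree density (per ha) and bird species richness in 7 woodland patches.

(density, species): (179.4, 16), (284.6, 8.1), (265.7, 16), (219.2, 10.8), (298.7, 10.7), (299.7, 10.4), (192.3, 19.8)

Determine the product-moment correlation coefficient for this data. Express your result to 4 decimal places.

n = 7, Σx = 1739.6, Σy = 91.8, Σx² = 447847.72, Σy² = 1308.94, Σxy = 21914.73
nΣxy − ΣxΣy = 153403.11 − 159695.28 = -6292.17
nΣx² − (Σx)² = 3134934.04 − 3026208.16 = 108725.88; nΣy² − (Σy)² = 9162.58 − 8427.24 = 735.34
r = -6292.17 / √(108725.88 × 735.34) = -6292.17 / 8941.5037 ≈ -0.7037

-0.7037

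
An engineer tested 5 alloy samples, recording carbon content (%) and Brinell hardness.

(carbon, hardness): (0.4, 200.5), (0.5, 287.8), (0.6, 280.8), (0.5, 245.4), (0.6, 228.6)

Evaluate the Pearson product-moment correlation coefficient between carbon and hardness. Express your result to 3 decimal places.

n = 5, Σx = 2.6, Σy = 1243.1, Σx² = 1.38, Σy² = 314356.85, Σxy = 652.44
nΣxy − ΣxΣy = 3262.2 − 3232.06 = 30.14
nΣx² − (Σx)² = 6.9 − 6.76 = 0.14; nΣy² − (Σy)² = 1571784.25 − 1545297.61 = 26486.64
r = 30.14 / √(0.14 × 26486.64) = 30.14 / 60.8944 ≈ 0.495

0.495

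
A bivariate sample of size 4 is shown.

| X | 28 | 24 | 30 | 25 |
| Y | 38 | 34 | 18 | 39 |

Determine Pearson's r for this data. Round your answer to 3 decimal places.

-0.693

n = 4, ΣX = 107, ΣY = 129, ΣX² = 2885, ΣY² = 4445, ΣXY = 3395
nΣXY − ΣXΣY = 13580 − 13803 = -223
nΣX² − (ΣX)² = 11540 − 11449 = 91; nΣY² − (ΣY)² = 17780 − 16641 = 1139
r = -223 / √(91 × 1139) = -223 / 321.9456 ≈ -0.693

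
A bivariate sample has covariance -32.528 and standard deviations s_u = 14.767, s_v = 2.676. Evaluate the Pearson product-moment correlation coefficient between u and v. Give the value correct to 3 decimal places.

r = Cov(u,v) / (s_u · s_v) = -32.528 / (14.767 × 2.676)
  = -32.528 / 39.5165 ≈ -0.823

-0.823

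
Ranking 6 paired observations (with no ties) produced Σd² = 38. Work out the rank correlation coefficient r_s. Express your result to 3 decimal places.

ρ = 1 − 6Σd² / [n(n²−1)] = 1 − 6×38 / (6×35)
  = 1 − 228/210 = 1 − 1.0857 ≈ -0.086

-0.086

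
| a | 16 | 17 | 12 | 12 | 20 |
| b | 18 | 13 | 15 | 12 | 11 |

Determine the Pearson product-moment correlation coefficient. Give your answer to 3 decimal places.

n = 5, Σa = 77, Σb = 69, Σa² = 1233, Σb² = 983, Σab = 1053
nΣab − ΣaΣb = 5265 − 5313 = -48
nΣa² − (Σa)² = 6165 − 5929 = 236; nΣb² − (Σb)² = 4915 − 4761 = 154
r = -48 / √(236 × 154) = -48 / 190.6410 ≈ -0.252

-0.252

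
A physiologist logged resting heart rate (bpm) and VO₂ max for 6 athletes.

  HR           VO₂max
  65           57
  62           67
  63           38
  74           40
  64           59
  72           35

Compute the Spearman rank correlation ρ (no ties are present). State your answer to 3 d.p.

-0.543

Rank HR: 4, 1, 2, 6, 3, 5
Rank VO₂max: 4, 6, 2, 3, 5, 1
d = rank(HR) − rank(VO₂max): 0, -5, 0, 3, -2, 4; Σd² = 54
ρ = 1 − 6Σd² / [n(n²−1)] = 1 − 6×54 / (6×35) = 1 − 324/210 ≈ -0.543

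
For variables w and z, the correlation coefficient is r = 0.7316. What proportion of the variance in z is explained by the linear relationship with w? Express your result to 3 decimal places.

0.535

r² = (0.7316)² = 0.535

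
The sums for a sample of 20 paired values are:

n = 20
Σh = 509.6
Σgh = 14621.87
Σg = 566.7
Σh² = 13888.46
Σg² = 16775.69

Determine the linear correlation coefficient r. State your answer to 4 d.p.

0.2263

r = (nΣgh − ΣgΣh) / √[(nΣg² − (Σg)²)(nΣh² − (Σh)²)]
Numerator: 20×14621.87 − 566.7×509.6 = 3647.08
Denominator: √[(335513.8 − 321148.89)(277769.2 − 259692.16)] = √[14364.91 × 18077.04] = 16114.4362
r = 3647.08 / 16114.4362 ≈ 0.2263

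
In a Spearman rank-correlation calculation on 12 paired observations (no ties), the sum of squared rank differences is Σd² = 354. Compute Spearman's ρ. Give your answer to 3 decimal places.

ρ = 1 − 6Σd² / [n(n²−1)] = 1 − 6×354 / (12×143)
  = 1 − 2124/1716 = 1 − 1.2378 ≈ -0.238

-0.238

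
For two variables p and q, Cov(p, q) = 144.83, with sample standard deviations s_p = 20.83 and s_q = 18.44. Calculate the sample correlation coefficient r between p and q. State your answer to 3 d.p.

0.377

r = Cov(p,q) / (s_p · s_q) = 144.83 / (20.83 × 18.44)
  = 144.83 / 384.1052 ≈ 0.377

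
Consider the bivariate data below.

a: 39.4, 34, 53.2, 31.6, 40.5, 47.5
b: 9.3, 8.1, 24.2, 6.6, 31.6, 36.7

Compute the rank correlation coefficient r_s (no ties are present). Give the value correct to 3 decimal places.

Rank a: 3, 2, 6, 1, 4, 5
Rank b: 3, 2, 4, 1, 5, 6
d = rank(a) − rank(b): 0, 0, 2, 0, -1, -1; Σd² = 6
ρ = 1 − 6Σd² / [n(n²−1)] = 1 − 6×6 / (6×35) = 1 − 36/210 ≈ 0.829

0.829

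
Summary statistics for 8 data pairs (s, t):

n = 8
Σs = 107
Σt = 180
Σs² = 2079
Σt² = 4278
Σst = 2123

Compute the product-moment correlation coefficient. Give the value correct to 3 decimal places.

r = (nΣst − ΣsΣt) / √[(nΣs² − (Σs)²)(nΣt² − (Σt)²)]
Numerator: 8×2123 − 107×180 = -2276
Denominator: √[(16632 − 11449)(34224 − 32400)] = √[5183 × 1824] = 3074.7019
r = -2276 / 3074.7019 ≈ -0.740

-0.740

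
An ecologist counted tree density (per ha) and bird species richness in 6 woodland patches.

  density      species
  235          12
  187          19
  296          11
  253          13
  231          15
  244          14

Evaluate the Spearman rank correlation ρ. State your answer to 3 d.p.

-0.829

Rank density: 3, 1, 6, 5, 2, 4
Rank species: 2, 6, 1, 3, 5, 4
d = rank(density) − rank(species): 1, -5, 5, 2, -3, 0; Σd² = 64
ρ = 1 − 6Σd² / [n(n²−1)] = 1 − 6×64 / (6×35) = 1 − 384/210 ≈ -0.829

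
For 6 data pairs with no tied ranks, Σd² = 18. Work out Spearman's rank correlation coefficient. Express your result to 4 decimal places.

ρ = 1 − 6Σd² / [n(n²−1)] = 1 − 6×18 / (6×35)
  = 1 − 108/210 = 1 − 0.51429 ≈ 0.4857

0.4857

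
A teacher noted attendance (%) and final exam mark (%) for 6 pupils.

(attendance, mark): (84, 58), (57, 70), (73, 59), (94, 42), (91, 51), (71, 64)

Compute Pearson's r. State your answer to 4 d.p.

-0.9389

n = 6, Σx = 470, Σy = 344, Σx² = 37792, Σy² = 20206, Σxy = 26302
nΣxy − ΣxΣy = 157812 − 161680 = -3868
nΣx² − (Σx)² = 226752 − 220900 = 5852; nΣy² − (Σy)² = 121236 − 118336 = 2900
r = -3868 / √(5852 × 2900) = -3868 / 4119.5631 ≈ -0.9389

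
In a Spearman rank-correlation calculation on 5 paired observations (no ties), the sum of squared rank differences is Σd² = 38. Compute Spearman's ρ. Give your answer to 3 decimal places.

ρ = 1 − 6Σd² / [n(n²−1)] = 1 − 6×38 / (5×24)
  = 1 − 228/120 = 1 − 1.9000 ≈ -0.900

-0.900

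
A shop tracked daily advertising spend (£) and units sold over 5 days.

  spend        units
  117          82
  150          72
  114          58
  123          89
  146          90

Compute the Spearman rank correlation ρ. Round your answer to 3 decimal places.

0.400

Rank spend: 2, 5, 1, 3, 4
Rank units: 3, 2, 1, 4, 5
d = rank(spend) − rank(units): -1, 3, 0, -1, -1; Σd² = 12
ρ = 1 − 6Σd² / [n(n²−1)] = 1 − 6×12 / (5×24) = 1 − 72/120 ≈ 0.400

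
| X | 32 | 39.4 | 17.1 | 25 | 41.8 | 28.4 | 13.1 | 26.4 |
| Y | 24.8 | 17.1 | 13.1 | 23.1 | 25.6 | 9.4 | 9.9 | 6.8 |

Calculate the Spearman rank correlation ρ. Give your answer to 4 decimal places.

Rank X: 6, 7, 2, 3, 8, 5, 1, 4
Rank Y: 7, 5, 4, 6, 8, 2, 3, 1
d = rank(X) − rank(Y): -1, 2, -2, -3, 0, 3, -2, 3; Σd² = 40
ρ = 1 − 6Σd² / [n(n²−1)] = 1 − 6×40 / (8×63) = 1 − 240/504 ≈ 0.5238

0.5238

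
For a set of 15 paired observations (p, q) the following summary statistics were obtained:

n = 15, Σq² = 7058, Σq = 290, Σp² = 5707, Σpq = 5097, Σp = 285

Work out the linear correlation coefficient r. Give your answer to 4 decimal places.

-0.6344

r = (nΣpq − ΣpΣq) / √[(nΣp² − (Σp)²)(nΣq² − (Σq)²)]
Numerator: 15×5097 − 285×290 = -6195
Denominator: √[(85605 − 81225)(105870 − 84100)] = √[4380 × 21770] = 9764.8656
r = -6195 / 9764.8656 ≈ -0.6344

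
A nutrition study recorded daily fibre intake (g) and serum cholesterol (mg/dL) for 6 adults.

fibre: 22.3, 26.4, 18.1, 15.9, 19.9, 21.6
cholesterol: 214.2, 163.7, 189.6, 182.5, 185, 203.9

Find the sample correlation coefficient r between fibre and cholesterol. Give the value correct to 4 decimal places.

-0.1797

n = 6, Σx = 124.2, Σy = 1138.9, Σx² = 2637.24, Σy² = 217733.95, Σxy = 23517.59
nΣxy − ΣxΣy = 141105.54 − 141451.38 = -345.84
nΣx² − (Σx)² = 15823.44 − 15425.64 = 397.8; nΣy² − (Σy)² = 1306403.7 − 1297093.21 = 9310.49
r = -345.84 / √(397.8 × 9310.49) = -345.84 / 1924.5033 ≈ -0.1797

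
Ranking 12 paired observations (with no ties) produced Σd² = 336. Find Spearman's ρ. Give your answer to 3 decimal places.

-0.175

ρ = 1 − 6Σd² / [n(n²−1)] = 1 − 6×336 / (12×143)
  = 1 − 2016/1716 = 1 − 1.1748 ≈ -0.175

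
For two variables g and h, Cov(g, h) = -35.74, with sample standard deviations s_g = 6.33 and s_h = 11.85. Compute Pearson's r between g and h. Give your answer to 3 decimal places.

-0.476

r = Cov(g,h) / (s_g · s_h) = -35.74 / (6.33 × 11.85)
  = -35.74 / 75.0105 ≈ -0.476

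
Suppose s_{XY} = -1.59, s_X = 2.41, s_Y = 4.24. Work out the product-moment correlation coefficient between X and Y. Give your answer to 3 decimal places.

-0.156

r = Cov(X,Y) / (s_X · s_Y) = -1.59 / (2.41 × 4.24)
  = -1.59 / 10.2184 ≈ -0.156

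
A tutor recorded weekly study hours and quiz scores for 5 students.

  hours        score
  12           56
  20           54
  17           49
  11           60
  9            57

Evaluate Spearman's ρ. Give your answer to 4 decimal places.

Rank hours: 3, 5, 4, 2, 1
Rank score: 3, 2, 1, 5, 4
d = rank(hours) − rank(score): 0, 3, 3, -3, -3; Σd² = 36
ρ = 1 − 6Σd² / [n(n²−1)] = 1 − 6×36 / (5×24) = 1 − 216/120 ≈ -0.8000

-0.8000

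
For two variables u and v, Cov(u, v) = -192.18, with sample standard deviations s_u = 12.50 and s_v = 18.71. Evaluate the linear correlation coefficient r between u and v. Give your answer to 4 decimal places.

-0.8217

r = Cov(u,v) / (s_u · s_v) = -192.18 / (12.50 × 18.71)
  = -192.18 / 233.8750 ≈ -0.8217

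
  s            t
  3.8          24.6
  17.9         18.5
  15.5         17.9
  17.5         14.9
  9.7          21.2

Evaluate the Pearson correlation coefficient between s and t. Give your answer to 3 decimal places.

n = 5, Σs = 64.4, Σt = 97.1, Σs² = 975.44, Σt² = 1939.27, Σst = 1168.47
nΣst − ΣsΣt = 5842.35 − 6253.24 = -410.89
nΣs² − (Σs)² = 4877.2 − 4147.36 = 729.84; nΣt² − (Σt)² = 9696.35 − 9428.41 = 267.94
r = -410.89 / √(729.84 × 267.94) = -410.89 / 442.2141 ≈ -0.929

-0.929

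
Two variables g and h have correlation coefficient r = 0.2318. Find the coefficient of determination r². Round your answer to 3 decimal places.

r² = (0.2318)² = 0.054

0.054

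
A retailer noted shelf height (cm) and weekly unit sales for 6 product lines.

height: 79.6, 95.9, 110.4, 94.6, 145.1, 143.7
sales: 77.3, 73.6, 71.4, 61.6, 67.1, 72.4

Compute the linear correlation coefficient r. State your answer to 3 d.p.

-0.226

n = 6, Σx = 669.3, Σy = 423.4, Σx² = 78373.99, Σy² = 30028.94, Σxy = 47061.33
nΣxy − ΣxΣy = 282367.98 − 283381.62 = -1013.64
nΣx² − (Σx)² = 470243.94 − 447962.49 = 22281.45; nΣy² − (Σy)² = 180173.64 − 179267.56 = 906.08
r = -1013.64 / √(22281.45 × 906.08) = -1013.64 / 4493.1922 ≈ -0.226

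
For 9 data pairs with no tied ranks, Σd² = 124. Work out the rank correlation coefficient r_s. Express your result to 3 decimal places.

-0.033

ρ = 1 − 6Σd² / [n(n²−1)] = 1 − 6×124 / (9×80)
  = 1 − 744/720 = 1 − 1.0333 ≈ -0.033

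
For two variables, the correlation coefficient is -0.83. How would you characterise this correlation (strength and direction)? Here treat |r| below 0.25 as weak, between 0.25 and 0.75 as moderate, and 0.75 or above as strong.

r = -0.83 < 0 so the relationship is negative.
|r| = 0.83, which falls in the strong range.

strong negative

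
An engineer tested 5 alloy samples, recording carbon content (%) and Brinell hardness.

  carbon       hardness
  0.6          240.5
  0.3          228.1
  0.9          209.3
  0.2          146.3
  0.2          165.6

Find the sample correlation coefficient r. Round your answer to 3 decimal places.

n = 5, Σx = 2.2, Σy = 989.8, Σx² = 1.34, Σy² = 202503.4, Σxy = 463.48
nΣxy − ΣxΣy = 2317.4 − 2177.56 = 139.84
nΣx² − (Σx)² = 6.7 − 4.84 = 1.86; nΣy² − (Σy)² = 1012517 − 979704.04 = 32812.96
r = 139.84 / √(1.86 × 32812.96) = 139.84 / 247.0468 ≈ 0.566

0.566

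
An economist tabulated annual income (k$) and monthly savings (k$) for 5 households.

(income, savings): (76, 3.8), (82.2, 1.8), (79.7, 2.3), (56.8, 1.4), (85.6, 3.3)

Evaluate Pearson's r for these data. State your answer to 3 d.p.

0.519

n = 5, Σx = 380.3, Σy = 12.6, Σx² = 29438.53, Σy² = 35.82, Σxy = 982.07
nΣxy − ΣxΣy = 4910.35 − 4791.78 = 118.57
nΣx² − (Σx)² = 147192.65 − 144628.09 = 2564.56; nΣy² − (Σy)² = 179.1 − 158.76 = 20.34
r = 118.57 / √(2564.56 × 20.34) = 118.57 / 228.3925 ≈ 0.519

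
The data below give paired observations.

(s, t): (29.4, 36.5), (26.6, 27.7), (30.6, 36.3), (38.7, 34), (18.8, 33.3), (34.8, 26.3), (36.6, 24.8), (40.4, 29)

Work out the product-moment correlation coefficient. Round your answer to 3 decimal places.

n = 8, Σs = 255.9, Σt = 247.9, Σs² = 8542.17, Σt² = 7829.85, Σst = 7857.06
nΣst − ΣsΣt = 62856.48 − 63437.61 = -581.13
nΣs² − (Σs)² = 68337.36 − 65484.81 = 2852.55; nΣt² − (Σt)² = 62638.8 − 61454.41 = 1184.39
r = -581.13 / √(2852.55 × 1184.39) = -581.13 / 1838.0783 ≈ -0.316

-0.316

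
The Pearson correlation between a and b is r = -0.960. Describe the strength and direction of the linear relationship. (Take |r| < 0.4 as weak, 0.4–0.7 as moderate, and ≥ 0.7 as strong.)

strong negative

r = -0.960 < 0 so the relationship is negative.
|r| = 0.960, which falls in the strong range.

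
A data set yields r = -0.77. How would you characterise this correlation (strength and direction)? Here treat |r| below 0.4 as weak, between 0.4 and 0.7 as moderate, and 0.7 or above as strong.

r = -0.77 < 0 so the relationship is negative.
|r| = 0.77, which falls in the strong range.

strong negative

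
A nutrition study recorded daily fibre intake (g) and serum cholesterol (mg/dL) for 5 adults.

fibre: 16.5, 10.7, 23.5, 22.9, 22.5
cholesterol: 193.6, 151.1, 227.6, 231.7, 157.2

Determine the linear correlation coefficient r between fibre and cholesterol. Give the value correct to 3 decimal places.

0.630

n = 5, Σx = 96.1, Σy = 961.2, Σx² = 1969.65, Σy² = 190510.66, Σxy = 19002.7
nΣxy − ΣxΣy = 95013.5 − 92371.32 = 2642.18
nΣx² − (Σx)² = 9848.25 − 9235.21 = 613.04; nΣy² − (Σy)² = 952553.3 − 923905.44 = 28647.86
r = 2642.18 / √(613.04 × 28647.86) = 2642.18 / 4190.7379 ≈ 0.630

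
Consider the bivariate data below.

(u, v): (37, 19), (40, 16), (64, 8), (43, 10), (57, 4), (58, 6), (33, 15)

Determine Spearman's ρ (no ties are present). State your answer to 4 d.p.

Rank u: 2, 3, 7, 4, 5, 6, 1
Rank v: 7, 6, 3, 4, 1, 2, 5
d = rank(u) − rank(v): -5, -3, 4, 0, 4, 4, -4; Σd² = 98
ρ = 1 − 6Σd² / [n(n²−1)] = 1 − 6×98 / (7×48) = 1 − 588/336 ≈ -0.7500

-0.7500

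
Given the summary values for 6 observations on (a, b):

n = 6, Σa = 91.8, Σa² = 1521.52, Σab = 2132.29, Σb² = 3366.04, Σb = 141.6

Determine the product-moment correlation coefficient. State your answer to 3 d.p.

-0.642

r = (nΣab − ΣaΣb) / √[(nΣa² − (Σa)²)(nΣb² − (Σb)²)]
Numerator: 6×2132.29 − 91.8×141.6 = -205.14
Denominator: √[(9129.12 − 8427.24)(20196.24 − 20050.56)] = √[701.88 × 145.68] = 319.7653
r = -205.14 / 319.7653 ≈ -0.642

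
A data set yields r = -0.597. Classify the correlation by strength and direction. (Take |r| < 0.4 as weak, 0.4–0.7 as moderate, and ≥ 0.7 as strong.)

moderate negative

r = -0.597 < 0 so the relationship is negative.
|r| = 0.597, which falls in the moderate range.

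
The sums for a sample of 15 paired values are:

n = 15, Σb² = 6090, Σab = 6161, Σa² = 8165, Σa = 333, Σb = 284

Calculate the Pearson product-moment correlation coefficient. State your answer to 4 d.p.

-0.1938

r = (nΣab − ΣaΣb) / √[(nΣa² − (Σa)²)(nΣb² − (Σb)²)]
Numerator: 15×6161 − 333×284 = -2157
Denominator: √[(122475 − 110889)(91350 − 80656)] = √[11586 × 10694] = 11131.0684
r = -2157 / 11131.0684 ≈ -0.1938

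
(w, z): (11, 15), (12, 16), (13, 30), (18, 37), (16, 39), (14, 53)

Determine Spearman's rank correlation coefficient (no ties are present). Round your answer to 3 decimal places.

0.771

Rank w: 1, 2, 3, 6, 5, 4
Rank z: 1, 2, 3, 4, 5, 6
d = rank(w) − rank(z): 0, 0, 0, 2, 0, -2; Σd² = 8
ρ = 1 − 6Σd² / [n(n²−1)] = 1 − 6×8 / (6×35) = 1 − 48/210 ≈ 0.771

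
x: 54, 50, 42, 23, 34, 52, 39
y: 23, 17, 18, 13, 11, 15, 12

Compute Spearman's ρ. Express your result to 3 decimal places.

0.750

Rank x: 7, 5, 4, 1, 2, 6, 3
Rank y: 7, 5, 6, 3, 1, 4, 2
d = rank(x) − rank(y): 0, 0, -2, -2, 1, 2, 1; Σd² = 14
ρ = 1 − 6Σd² / [n(n²−1)] = 1 − 6×14 / (7×48) = 1 − 84/336 ≈ 0.750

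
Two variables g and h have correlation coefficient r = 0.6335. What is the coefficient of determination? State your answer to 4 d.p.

0.4013

r² = (0.6335)² = 0.4013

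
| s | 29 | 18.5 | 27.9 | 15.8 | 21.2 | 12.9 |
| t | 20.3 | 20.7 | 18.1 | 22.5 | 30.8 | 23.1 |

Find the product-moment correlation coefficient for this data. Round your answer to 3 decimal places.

-0.327

n = 6, Σs = 125.3, Σt = 135.5, Σs² = 2827.15, Σt² = 3156.69, Σst = 2783.09
nΣst − ΣsΣt = 16698.54 − 16978.15 = -279.61
nΣs² − (Σs)² = 16962.9 − 15700.09 = 1262.81; nΣt² − (Σt)² = 18940.14 − 18360.25 = 579.89
r = -279.61 / √(1262.81 × 579.89) = -279.61 / 855.7400 ≈ -0.327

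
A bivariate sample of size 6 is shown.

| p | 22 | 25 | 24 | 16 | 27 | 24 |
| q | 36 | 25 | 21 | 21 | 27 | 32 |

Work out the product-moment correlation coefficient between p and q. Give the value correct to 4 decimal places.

0.2446

n = 6, Σp = 138, Σq = 162, Σp² = 3246, Σq² = 4556, Σpq = 3754
nΣpq − ΣpΣq = 22524 − 22356 = 168
nΣp² − (Σp)² = 19476 − 19044 = 432; nΣq² − (Σq)² = 27336 − 26244 = 1092
r = 168 / √(432 × 1092) = 168 / 686.8362 ≈ 0.2446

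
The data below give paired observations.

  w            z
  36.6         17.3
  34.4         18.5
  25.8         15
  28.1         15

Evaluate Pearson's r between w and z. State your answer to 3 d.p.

0.879

n = 4, Σw = 124.9, Σz = 65.8, Σw² = 3978.17, Σz² = 1091.54, Σwz = 2078.08
nΣwz − ΣwΣz = 8312.32 − 8218.42 = 93.9
nΣw² − (Σw)² = 15912.68 − 15600.01 = 312.67; nΣz² − (Σz)² = 4366.16 − 4329.64 = 36.52
r = 93.9 / √(312.67 × 36.52) = 93.9 / 106.8584 ≈ 0.879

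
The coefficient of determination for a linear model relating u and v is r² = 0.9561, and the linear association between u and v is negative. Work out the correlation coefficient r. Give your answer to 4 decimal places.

|r| = √0.9561 = 0.9778
The association is negative, so r = −0.9778.

-0.9778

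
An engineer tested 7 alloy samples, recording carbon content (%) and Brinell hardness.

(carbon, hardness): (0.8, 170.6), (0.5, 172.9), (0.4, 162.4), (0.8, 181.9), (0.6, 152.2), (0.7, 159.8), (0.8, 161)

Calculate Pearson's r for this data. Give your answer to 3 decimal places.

0.268

n = 7, Σx = 4.6, Σy = 1160.8, Σx² = 3.18, Σy² = 193082.02, Σxy = 765.39
nΣxy − ΣxΣy = 5357.73 − 5339.68 = 18.05
nΣx² − (Σx)² = 22.26 − 21.16 = 1.1; nΣy² − (Σy)² = 1351574.14 − 1347456.64 = 4117.5
r = 18.05 / √(1.1 × 4117.5) = 18.05 / 67.2997 ≈ 0.268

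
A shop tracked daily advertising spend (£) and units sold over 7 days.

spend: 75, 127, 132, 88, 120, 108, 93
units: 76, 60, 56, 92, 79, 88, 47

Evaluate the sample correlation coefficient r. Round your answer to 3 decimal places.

n = 7, Σx = 743, Σy = 498, Σx² = 81635, Σy² = 37170, Σxy = 52163
nΣxy − ΣxΣy = 365141 − 370014 = -4873
nΣx² − (Σx)² = 571445 − 552049 = 19396; nΣy² − (Σy)² = 260190 − 248004 = 12186
r = -4873 / √(19396 × 12186) = -4873 / 15373.9928 ≈ -0.317

-0.317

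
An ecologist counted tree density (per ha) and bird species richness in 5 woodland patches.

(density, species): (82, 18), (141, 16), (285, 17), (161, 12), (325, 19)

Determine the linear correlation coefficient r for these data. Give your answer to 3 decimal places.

0.346

n = 5, Σx = 994, Σy = 82, Σx² = 239376, Σy² = 1374, Σxy = 16684
nΣxy − ΣxΣy = 83420 − 81508 = 1912
nΣx² − (Σx)² = 1196880 − 988036 = 208844; nΣy² − (Σy)² = 6870 − 6724 = 146
r = 1912 / √(208844 × 146) = 1912 / 5521.8859 ≈ 0.346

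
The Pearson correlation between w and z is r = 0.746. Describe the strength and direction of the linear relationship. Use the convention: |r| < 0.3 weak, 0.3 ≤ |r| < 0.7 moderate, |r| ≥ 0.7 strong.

r = 0.746 > 0 so the relationship is positive.
|r| = 0.746, which falls in the strong range.

strong positive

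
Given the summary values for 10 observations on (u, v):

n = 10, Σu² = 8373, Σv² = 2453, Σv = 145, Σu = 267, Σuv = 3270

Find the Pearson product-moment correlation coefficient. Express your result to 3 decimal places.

-0.911

r = (nΣuv − ΣuΣv) / √[(nΣu² − (Σu)²)(nΣv² − (Σv)²)]
Numerator: 10×3270 − 267×145 = -6015
Denominator: √[(83730 − 71289)(24530 − 21025)] = √[12441 × 3505] = 6603.4616
r = -6015 / 6603.4616 ≈ -0.911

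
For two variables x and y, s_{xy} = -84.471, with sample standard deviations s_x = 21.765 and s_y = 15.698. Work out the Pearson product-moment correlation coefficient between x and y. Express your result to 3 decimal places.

-0.247

r = Cov(x,y) / (s_x · s_y) = -84.471 / (21.765 × 15.698)
  = -84.471 / 341.6670 ≈ -0.247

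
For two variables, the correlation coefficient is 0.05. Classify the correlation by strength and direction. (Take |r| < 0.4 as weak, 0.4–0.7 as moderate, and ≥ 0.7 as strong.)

r = 0.05 > 0 so the relationship is positive.
|r| = 0.05, which falls in the weak range.

weak positive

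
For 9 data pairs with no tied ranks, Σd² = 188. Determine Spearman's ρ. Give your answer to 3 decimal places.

-0.567

ρ = 1 − 6Σd² / [n(n²−1)] = 1 − 6×188 / (9×80)
  = 1 − 1128/720 = 1 − 1.5667 ≈ -0.567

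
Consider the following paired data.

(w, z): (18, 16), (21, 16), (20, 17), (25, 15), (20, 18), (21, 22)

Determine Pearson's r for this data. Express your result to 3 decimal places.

-0.195

n = 6, Σw = 125, Σz = 104, Σw² = 2631, Σz² = 1834, Σwz = 2161
nΣwz − ΣwΣz = 12966 − 13000 = -34
nΣw² − (Σw)² = 15786 − 15625 = 161; nΣz² − (Σz)² = 11004 − 10816 = 188
r = -34 / √(161 × 188) = -34 / 173.9770 ≈ -0.195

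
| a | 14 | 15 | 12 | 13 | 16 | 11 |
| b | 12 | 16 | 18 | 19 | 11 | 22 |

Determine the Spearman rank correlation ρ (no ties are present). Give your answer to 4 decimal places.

-0.8857

Rank a: 4, 5, 2, 3, 6, 1
Rank b: 2, 3, 4, 5, 1, 6
d = rank(a) − rank(b): 2, 2, -2, -2, 5, -5; Σd² = 66
ρ = 1 − 6Σd² / [n(n²−1)] = 1 − 6×66 / (6×35) = 1 − 396/210 ≈ -0.8857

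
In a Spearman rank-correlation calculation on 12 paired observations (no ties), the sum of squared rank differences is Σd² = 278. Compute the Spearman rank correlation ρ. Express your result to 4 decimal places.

0.0280

ρ = 1 − 6Σd² / [n(n²−1)] = 1 − 6×278 / (12×143)
  = 1 − 1668/1716 = 1 − 0.97203 ≈ 0.0280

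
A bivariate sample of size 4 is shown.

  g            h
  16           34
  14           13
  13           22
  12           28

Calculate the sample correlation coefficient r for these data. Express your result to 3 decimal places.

n = 4, Σg = 55, Σh = 97, Σg² = 765, Σh² = 2593, Σgh = 1348
nΣgh − ΣgΣh = 5392 − 5335 = 57
nΣg² − (Σg)² = 3060 − 3025 = 35; nΣh² − (Σh)² = 10372 − 9409 = 963
r = 57 / √(35 × 963) = 57 / 183.5892 ≈ 0.310

0.310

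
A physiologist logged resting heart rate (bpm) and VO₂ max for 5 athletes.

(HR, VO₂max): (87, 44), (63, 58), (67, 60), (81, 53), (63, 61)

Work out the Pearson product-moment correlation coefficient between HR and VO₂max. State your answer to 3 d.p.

-0.933

n = 5, Σx = 361, Σy = 276, Σx² = 26557, Σy² = 15430, Σxy = 19638
nΣxy − ΣxΣy = 98190 − 99636 = -1446
nΣx² − (Σx)² = 132785 − 130321 = 2464; nΣy² − (Σy)² = 77150 − 76176 = 974
r = -1446 / √(2464 × 974) = -1446 / 1549.1727 ≈ -0.933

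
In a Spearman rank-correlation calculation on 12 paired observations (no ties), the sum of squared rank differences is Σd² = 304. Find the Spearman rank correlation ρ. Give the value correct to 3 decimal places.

-0.063

ρ = 1 − 6Σd² / [n(n²−1)] = 1 − 6×304 / (12×143)
  = 1 − 1824/1716 = 1 − 1.0629 ≈ -0.063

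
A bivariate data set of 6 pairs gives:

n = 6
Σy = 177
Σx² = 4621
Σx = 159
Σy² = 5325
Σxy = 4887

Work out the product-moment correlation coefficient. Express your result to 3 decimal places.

r = (nΣxy − ΣxΣy) / √[(nΣx² − (Σx)²)(nΣy² − (Σy)²)]
Numerator: 6×4887 − 159×177 = 1179
Denominator: √[(27726 − 25281)(31950 − 31329)] = √[2445 × 621] = 1232.2114
r = 1179 / 1232.2114 ≈ 0.957

0.957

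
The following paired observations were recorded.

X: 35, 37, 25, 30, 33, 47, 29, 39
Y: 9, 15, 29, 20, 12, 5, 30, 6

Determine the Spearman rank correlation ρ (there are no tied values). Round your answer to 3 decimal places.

Rank X: 5, 6, 1, 3, 4, 8, 2, 7
Rank Y: 3, 5, 7, 6, 4, 1, 8, 2
d = rank(X) − rank(Y): 2, 1, -6, -3, 0, 7, -6, 5; Σd² = 160
ρ = 1 − 6Σd² / [n(n²−1)] = 1 − 6×160 / (8×63) = 1 − 960/504 ≈ -0.905

-0.905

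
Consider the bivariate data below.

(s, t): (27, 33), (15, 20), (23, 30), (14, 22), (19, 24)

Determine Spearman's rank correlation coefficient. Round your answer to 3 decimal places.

Rank s: 5, 2, 4, 1, 3
Rank t: 5, 1, 4, 2, 3
d = rank(s) − rank(t): 0, 1, 0, -1, 0; Σd² = 2
ρ = 1 − 6Σd² / [n(n²−1)] = 1 − 6×2 / (5×24) = 1 − 12/120 ≈ 0.900

0.900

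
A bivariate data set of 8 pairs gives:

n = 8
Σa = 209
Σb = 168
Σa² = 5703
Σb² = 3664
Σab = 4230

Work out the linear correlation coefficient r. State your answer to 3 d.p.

r = (nΣab − ΣaΣb) / √[(nΣa² − (Σa)²)(nΣb² − (Σb)²)]
Numerator: 8×4230 − 209×168 = -1272
Denominator: √[(45624 − 43681)(29312 − 28224)] = √[1943 × 1088] = 1453.9546
r = -1272 / 1453.9546 ≈ -0.875

-0.875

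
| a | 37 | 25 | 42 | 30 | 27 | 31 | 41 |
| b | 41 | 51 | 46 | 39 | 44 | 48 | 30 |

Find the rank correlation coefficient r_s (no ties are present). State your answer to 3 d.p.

-0.393

Rank a: 5, 1, 7, 3, 2, 4, 6
Rank b: 3, 7, 5, 2, 4, 6, 1
d = rank(a) − rank(b): 2, -6, 2, 1, -2, -2, 5; Σd² = 78
ρ = 1 − 6Σd² / [n(n²−1)] = 1 − 6×78 / (7×48) = 1 − 468/336 ≈ -0.393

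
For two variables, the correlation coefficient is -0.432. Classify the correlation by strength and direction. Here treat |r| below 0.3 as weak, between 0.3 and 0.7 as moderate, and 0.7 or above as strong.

moderate negative

r = -0.432 < 0 so the relationship is negative.
|r| = 0.432, which falls in the moderate range.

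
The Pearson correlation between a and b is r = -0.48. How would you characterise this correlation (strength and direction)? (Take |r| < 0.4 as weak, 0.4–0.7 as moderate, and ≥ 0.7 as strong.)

moderate negative

r = -0.48 < 0 so the relationship is negative.
|r| = 0.48, which falls in the moderate range.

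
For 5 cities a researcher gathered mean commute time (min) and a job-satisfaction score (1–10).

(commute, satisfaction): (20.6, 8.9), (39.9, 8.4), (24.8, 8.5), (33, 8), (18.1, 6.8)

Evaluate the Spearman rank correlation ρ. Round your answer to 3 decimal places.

Rank commute: 2, 5, 3, 4, 1
Rank satisfaction: 5, 3, 4, 2, 1
d = rank(commute) − rank(satisfaction): -3, 2, -1, 2, 0; Σd² = 18
ρ = 1 − 6Σd² / [n(n²−1)] = 1 − 6×18 / (5×24) = 1 − 108/120 ≈ 0.100

0.100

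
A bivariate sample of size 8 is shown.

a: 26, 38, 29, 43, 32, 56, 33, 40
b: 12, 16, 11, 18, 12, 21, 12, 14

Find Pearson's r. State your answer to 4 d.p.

n = 8, Σa = 297, Σb = 116, Σa² = 11659, Σb² = 1770, Σab = 4529
nΣab − ΣaΣb = 36232 − 34452 = 1780
nΣa² − (Σa)² = 93272 − 88209 = 5063; nΣb² − (Σb)² = 14160 − 13456 = 704
r = 1780 / √(5063 × 704) = 1780 / 1887.9492 ≈ 0.9428

0.9428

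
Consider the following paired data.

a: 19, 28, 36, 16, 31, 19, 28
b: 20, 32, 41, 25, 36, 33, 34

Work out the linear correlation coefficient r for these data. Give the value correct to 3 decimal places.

n = 7, Σa = 177, Σb = 221, Σa² = 4803, Σb² = 7271, Σab = 5847
nΣab − ΣaΣb = 40929 − 39117 = 1812
nΣa² − (Σa)² = 33621 − 31329 = 2292; nΣb² − (Σb)² = 50897 − 48841 = 2056
r = 1812 / √(2292 × 2056) = 1812 / 2170.7952 ≈ 0.835

0.835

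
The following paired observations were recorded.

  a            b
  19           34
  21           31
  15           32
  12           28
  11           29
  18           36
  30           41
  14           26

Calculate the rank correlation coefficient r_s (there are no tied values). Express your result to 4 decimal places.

Rank a: 6, 7, 4, 2, 1, 5, 8, 3
Rank b: 6, 4, 5, 2, 3, 7, 8, 1
d = rank(a) − rank(b): 0, 3, -1, 0, -2, -2, 0, 2; Σd² = 22
ρ = 1 − 6Σd² / [n(n²−1)] = 1 − 6×22 / (8×63) = 1 − 132/504 ≈ 0.7381

0.7381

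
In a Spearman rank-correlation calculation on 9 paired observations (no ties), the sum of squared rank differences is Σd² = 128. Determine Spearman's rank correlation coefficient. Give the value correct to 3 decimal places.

ρ = 1 − 6Σd² / [n(n²−1)] = 1 − 6×128 / (9×80)
  = 1 − 768/720 = 1 − 1.0667 ≈ -0.067

-0.067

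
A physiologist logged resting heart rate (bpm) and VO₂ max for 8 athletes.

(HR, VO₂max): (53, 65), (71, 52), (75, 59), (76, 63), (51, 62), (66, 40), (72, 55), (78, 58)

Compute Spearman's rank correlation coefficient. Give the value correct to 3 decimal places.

-0.071

Rank HR: 2, 4, 6, 7, 1, 3, 5, 8
Rank VO₂max: 8, 2, 5, 7, 6, 1, 3, 4
d = rank(HR) − rank(VO₂max): -6, 2, 1, 0, -5, 2, 2, 4; Σd² = 90
ρ = 1 − 6Σd² / [n(n²−1)] = 1 − 6×90 / (8×63) = 1 − 540/504 ≈ -0.071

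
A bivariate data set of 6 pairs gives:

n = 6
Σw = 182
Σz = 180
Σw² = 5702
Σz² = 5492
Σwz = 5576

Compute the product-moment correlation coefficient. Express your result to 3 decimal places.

0.898

r = (nΣwz − ΣwΣz) / √[(nΣw² − (Σw)²)(nΣz² − (Σz)²)]
Numerator: 6×5576 − 182×180 = 696
Denominator: √[(34212 − 33124)(32952 − 32400)] = √[1088 × 552] = 774.9684
r = 696 / 774.9684 ≈ 0.898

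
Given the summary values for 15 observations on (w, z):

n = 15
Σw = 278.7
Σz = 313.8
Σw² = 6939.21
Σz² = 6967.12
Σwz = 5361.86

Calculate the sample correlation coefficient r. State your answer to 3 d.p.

-0.557

r = (nΣwz − ΣwΣz) / √[(nΣw² − (Σw)²)(nΣz² − (Σz)²)]
Numerator: 15×5361.86 − 278.7×313.8 = -7028.16
Denominator: √[(104088.15 − 77673.69)(104506.8 − 98470.44)] = √[26414.46 × 6036.36] = 12627.2400
r = -7028.16 / 12627.2400 ≈ -0.557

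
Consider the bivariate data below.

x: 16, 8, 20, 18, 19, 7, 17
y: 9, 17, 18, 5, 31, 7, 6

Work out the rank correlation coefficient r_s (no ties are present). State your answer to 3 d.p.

Rank x: 3, 2, 7, 5, 6, 1, 4
Rank y: 4, 5, 6, 1, 7, 3, 2
d = rank(x) − rank(y): -1, -3, 1, 4, -1, -2, 2; Σd² = 36
ρ = 1 − 6Σd² / [n(n²−1)] = 1 − 6×36 / (7×48) = 1 − 216/336 ≈ 0.357

0.357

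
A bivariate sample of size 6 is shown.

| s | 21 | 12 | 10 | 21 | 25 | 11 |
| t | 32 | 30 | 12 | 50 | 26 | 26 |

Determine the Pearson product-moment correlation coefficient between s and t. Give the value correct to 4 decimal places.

0.5190

n = 6, Σs = 100, Σt = 176, Σs² = 1872, Σt² = 5920, Σst = 3138
nΣst − ΣsΣt = 18828 − 17600 = 1228
nΣs² − (Σs)² = 11232 − 10000 = 1232; nΣt² − (Σt)² = 35520 − 30976 = 4544
r = 1228 / √(1232 × 4544) = 1228 / 2366.0533 ≈ 0.5190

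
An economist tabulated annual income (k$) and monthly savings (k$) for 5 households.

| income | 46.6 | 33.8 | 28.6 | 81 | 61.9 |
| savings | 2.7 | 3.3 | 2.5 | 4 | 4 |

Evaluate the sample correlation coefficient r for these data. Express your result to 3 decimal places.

0.816

n = 5, Σx = 251.9, Σy = 16.5, Σx² = 14524.57, Σy² = 56.43, Σxy = 880.46
nΣxy − ΣxΣy = 4402.3 − 4156.35 = 245.95
nΣx² − (Σx)² = 72622.85 − 63453.61 = 9169.24; nΣy² − (Σy)² = 282.15 − 272.25 = 9.9
r = 245.95 / √(9169.24 × 9.9) = 245.95 / 301.2897 ≈ 0.816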